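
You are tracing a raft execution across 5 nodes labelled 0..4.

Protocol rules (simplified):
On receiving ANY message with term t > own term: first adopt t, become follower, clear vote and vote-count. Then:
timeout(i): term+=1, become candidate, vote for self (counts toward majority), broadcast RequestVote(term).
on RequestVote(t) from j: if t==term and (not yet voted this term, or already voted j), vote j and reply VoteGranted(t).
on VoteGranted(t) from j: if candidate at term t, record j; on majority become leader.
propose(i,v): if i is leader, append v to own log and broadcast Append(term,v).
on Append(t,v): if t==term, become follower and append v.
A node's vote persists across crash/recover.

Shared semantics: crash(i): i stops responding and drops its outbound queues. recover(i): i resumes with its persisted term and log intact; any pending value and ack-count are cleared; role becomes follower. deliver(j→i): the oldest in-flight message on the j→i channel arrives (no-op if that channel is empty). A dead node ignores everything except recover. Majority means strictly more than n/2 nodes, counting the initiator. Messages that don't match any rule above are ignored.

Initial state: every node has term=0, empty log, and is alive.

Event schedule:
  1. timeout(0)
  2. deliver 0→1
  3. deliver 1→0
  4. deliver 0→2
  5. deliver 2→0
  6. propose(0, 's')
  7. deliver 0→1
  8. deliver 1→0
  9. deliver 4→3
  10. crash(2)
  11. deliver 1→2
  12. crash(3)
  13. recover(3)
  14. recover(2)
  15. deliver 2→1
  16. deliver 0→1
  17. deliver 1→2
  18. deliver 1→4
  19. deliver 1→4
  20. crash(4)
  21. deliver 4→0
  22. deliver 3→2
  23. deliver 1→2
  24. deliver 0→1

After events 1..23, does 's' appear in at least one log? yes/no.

after 1 — timeout(0): n0:cand/t1/[-]
after 2 — deliver 0→1: n1:foll/t1/[-]
after 3 — deliver 1→0: ·
after 4 — deliver 0→2: n2:foll/t1/[-]
after 5 — deliver 2→0: n0:lead/t1/[-]
after 6 — propose(0,'s'): n0:lead/t1/[s]
after 7 — deliver 0→1: n1:foll/t1/[s]
after 8 — deliver 1→0: ·
after 9 — deliver 4→3: ·
after 10 — crash(2): n2:✗foll/t1/[-]
after 11 — deliver 1→2: ·
after 12 — crash(3): n3:✗foll/t0/[-]
after 13 — recover(3): n3:foll/t0/[-]
after 14 — recover(2): n2:foll/t1/[-]
after 15 — deliver 2→1: ·
after 16 — deliver 0→1: ·
after 17 — deliver 1→2: ·
after 18 — deliver 1→4: ·
after 19 — deliver 1→4: ·
after 20 — crash(4): n4:✗foll/t0/[-]
after 21 — deliver 4→0: ·
after 22 — deliver 3→2: ·
after 23 — deliver 1→2: ·

yes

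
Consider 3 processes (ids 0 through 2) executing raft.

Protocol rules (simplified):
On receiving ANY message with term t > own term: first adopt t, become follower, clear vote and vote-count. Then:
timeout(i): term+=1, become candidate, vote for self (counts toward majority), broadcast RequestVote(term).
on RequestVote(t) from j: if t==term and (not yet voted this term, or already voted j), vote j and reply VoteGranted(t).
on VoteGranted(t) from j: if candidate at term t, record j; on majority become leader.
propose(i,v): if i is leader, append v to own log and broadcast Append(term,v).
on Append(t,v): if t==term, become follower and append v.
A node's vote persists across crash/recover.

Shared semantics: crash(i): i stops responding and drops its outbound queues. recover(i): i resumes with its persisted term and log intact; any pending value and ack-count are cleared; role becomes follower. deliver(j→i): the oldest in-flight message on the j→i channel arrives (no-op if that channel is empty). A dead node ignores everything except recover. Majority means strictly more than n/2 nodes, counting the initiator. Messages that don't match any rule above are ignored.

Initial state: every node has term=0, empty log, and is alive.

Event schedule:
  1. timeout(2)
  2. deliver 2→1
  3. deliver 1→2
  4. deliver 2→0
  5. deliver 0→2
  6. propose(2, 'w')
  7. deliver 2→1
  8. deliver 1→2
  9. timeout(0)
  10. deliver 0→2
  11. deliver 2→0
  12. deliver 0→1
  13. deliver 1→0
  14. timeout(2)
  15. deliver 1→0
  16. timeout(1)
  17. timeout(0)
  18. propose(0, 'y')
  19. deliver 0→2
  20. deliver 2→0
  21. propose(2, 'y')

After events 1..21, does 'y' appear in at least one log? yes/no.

[1] timeout(2) → N2(cand t1 [-])
[2] deliver 2→1 → N1(foll t1 [-])
[3] deliver 1→2 → N2(lead t1 [-])
[4] deliver 2→0 → N0(foll t1 [-])
[5] deliver 0→2 → ∅
[6] propose(2,'w') → N2(lead t1 [w])
[7] deliver 2→1 → N1(foll t1 [w])
[8] deliver 1→2 → ∅
[9] timeout(0) → N0(cand t2 [-])
[10] deliver 0→2 → N2(foll t2 [w])
[11] deliver 2→0 → ∅
[12] deliver 0→1 → N1(foll t2 [w])
[13] deliver 1→0 → N0(lead t2 [-])
[14] timeout(2) → N2(cand t3 [w])
[15] deliver 1→0 → ∅
[16] timeout(1) → N1(cand t3 [w])
[17] timeout(0) → N0(cand t3 [-])
[18] propose(0,'y') → ∅
[19] deliver 0→2 → ∅
[20] deliver 2→0 → ∅
[21] propose(2,'y') → ∅

no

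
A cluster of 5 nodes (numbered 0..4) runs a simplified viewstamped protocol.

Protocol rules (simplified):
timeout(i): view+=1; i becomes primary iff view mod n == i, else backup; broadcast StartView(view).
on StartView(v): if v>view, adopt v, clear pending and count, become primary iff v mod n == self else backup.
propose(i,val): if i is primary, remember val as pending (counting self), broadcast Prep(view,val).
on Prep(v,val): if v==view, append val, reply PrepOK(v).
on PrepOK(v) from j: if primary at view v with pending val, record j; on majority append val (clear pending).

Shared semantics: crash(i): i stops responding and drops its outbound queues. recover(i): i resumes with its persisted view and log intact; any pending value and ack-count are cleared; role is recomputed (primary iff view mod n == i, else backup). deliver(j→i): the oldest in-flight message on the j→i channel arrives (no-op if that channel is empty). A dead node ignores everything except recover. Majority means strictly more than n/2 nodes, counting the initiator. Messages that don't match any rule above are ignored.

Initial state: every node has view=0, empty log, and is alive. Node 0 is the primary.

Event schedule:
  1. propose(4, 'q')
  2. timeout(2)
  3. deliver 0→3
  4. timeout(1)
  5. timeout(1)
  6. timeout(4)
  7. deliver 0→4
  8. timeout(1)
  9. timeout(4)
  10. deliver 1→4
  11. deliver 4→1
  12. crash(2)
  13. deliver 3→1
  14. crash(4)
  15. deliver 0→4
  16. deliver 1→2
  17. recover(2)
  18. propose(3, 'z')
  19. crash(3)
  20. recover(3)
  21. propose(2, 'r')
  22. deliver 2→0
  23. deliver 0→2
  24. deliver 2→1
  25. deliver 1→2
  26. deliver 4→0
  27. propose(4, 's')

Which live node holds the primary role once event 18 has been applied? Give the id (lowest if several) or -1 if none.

1. propose(4,'q'):  nop
2. timeout(2):  <2:back v1 ->
3. deliver 0→3:  nop
4. timeout(1):  <1:prim v1 ->
5. timeout(1):  <1:back v2 ->
6. timeout(4):  <4:back v1 ->
7. deliver 0→4:  nop
8. timeout(1):  <1:back v3 ->
9. timeout(4):  <4:back v2 ->
10. deliver 1→4:  nop
11. deliver 4→1:  nop
12. crash(2):  <2:✗back v1 ->
13. deliver 3→1:  nop
14. crash(4):  <4:✗back v2 ->
15. deliver 0→4:  nop
16. deliver 1→2:  nop
17. recover(2):  <2:back v1 ->
18. propose(3,'z'):  nop

0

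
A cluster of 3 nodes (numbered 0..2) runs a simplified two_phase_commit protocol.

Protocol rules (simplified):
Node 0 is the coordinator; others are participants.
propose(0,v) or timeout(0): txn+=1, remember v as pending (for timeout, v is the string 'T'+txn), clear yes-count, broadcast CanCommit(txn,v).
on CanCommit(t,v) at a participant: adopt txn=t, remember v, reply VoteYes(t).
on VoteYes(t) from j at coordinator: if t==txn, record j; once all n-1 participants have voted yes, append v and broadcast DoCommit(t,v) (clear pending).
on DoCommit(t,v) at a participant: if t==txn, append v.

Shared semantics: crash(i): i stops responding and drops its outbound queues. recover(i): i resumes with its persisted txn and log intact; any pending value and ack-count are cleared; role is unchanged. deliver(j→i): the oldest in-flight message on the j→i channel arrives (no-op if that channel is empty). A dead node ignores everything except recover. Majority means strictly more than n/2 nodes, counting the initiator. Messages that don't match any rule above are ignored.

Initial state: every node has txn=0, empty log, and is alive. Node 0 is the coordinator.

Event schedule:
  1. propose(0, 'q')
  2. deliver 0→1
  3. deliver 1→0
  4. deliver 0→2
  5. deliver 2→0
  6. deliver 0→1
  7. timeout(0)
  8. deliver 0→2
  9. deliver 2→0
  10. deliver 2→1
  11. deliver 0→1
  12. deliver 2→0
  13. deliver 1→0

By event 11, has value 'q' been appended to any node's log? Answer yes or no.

1. propose(0,'q'):  <0:coor t1 ->
2. deliver 0→1:  <1:part t1 ->
3. deliver 1→0:  nop
4. deliver 0→2:  <2:part t1 ->
5. deliver 2→0:  <0:coor t1 q>
6. deliver 0→1:  <1:part t1 q>
7. timeout(0):  <0:coor t2 q>
8. deliver 0→2:  <2:part t1 q>
9. deliver 2→0:  nop
10. deliver 2→1:  nop
11. deliver 0→1:  <1:part t2 q>

yes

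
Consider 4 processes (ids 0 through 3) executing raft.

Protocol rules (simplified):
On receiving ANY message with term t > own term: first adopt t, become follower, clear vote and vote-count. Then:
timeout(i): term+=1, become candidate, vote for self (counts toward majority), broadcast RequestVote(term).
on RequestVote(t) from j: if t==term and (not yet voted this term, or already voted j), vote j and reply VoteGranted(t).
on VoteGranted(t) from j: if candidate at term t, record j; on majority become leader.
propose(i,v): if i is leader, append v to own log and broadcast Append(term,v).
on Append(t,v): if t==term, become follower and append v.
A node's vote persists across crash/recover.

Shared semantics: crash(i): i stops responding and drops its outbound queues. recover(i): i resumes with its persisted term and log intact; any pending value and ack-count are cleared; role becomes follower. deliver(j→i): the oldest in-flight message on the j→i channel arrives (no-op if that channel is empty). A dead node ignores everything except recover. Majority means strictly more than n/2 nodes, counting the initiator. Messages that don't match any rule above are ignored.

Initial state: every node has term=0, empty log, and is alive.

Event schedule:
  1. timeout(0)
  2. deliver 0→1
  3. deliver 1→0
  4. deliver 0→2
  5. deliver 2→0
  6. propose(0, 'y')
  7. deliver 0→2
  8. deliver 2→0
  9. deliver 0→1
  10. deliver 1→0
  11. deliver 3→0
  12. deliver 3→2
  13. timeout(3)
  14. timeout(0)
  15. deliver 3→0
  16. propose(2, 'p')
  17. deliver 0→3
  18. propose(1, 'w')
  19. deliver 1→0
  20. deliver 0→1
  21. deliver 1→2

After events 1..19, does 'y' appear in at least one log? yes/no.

yes

step 1 timeout(0): 0={cand,t=1,log=-}
step 2 deliver 0→1: 1={foll,t=1,log=-}
step 3 deliver 1→0: —
step 4 deliver 0→2: 2={foll,t=1,log=-}
step 5 deliver 2→0: 0={lead,t=1,log=-}
step 6 propose(0,'y'): 0={lead,t=1,log=y}
step 7 deliver 0→2: 2={foll,t=1,log=y}
step 8 deliver 2→0: —
step 9 deliver 0→1: 1={foll,t=1,log=y}
step 10 deliver 1→0: —
step 11 deliver 3→0: —
step 12 deliver 3→2: —
step 13 timeout(3): 3={cand,t=1,log=-}
step 14 timeout(0): 0={cand,t=2,log=y}
step 15 deliver 3→0: —
step 16 propose(2,'p'): —
step 17 deliver 0→3: —
step 18 propose(1,'w'): —
step 19 deliver 1→0: —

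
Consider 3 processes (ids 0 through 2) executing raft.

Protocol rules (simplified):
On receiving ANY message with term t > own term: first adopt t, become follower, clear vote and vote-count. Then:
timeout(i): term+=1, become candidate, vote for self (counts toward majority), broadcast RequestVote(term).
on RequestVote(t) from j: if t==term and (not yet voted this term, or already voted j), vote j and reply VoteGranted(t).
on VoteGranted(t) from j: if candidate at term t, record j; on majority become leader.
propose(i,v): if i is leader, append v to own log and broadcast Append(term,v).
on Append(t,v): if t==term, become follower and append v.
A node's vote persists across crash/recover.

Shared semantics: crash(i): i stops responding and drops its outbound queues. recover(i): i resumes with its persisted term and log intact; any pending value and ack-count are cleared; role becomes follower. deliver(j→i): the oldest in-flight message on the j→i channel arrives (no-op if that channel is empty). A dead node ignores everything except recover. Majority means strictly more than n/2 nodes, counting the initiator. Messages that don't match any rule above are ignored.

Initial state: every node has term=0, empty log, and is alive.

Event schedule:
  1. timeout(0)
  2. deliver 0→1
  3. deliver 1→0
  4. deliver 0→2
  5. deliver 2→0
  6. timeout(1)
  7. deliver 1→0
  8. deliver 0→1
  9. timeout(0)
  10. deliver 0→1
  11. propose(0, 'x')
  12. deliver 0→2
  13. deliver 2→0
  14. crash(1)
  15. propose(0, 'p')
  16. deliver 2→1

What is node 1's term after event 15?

3

e1 timeout(0): 0[cand,t=1,-]
e2 deliver 0→1: 1[foll,t=1,-]
e3 deliver 1→0: 0[lead,t=1,-]
e4 deliver 0→2: 2[foll,t=1,-]
e5 deliver 2→0: ·
e6 timeout(1): 1[cand,t=2,-]
e7 deliver 1→0: 0[foll,t=2,-]
e8 deliver 0→1: 1[lead,t=2,-]
e9 timeout(0): 0[cand,t=3,-]
e10 deliver 0→1: 1[foll,t=3,-]
e11 propose(0,'x'): ·
e12 deliver 0→2: 2[foll,t=3,-]
e13 deliver 2→0: 0[lead,t=3,-]
e14 crash(1): 1[✗foll,t=3,-]
e15 propose(0,'p'): 0[lead,t=3,p]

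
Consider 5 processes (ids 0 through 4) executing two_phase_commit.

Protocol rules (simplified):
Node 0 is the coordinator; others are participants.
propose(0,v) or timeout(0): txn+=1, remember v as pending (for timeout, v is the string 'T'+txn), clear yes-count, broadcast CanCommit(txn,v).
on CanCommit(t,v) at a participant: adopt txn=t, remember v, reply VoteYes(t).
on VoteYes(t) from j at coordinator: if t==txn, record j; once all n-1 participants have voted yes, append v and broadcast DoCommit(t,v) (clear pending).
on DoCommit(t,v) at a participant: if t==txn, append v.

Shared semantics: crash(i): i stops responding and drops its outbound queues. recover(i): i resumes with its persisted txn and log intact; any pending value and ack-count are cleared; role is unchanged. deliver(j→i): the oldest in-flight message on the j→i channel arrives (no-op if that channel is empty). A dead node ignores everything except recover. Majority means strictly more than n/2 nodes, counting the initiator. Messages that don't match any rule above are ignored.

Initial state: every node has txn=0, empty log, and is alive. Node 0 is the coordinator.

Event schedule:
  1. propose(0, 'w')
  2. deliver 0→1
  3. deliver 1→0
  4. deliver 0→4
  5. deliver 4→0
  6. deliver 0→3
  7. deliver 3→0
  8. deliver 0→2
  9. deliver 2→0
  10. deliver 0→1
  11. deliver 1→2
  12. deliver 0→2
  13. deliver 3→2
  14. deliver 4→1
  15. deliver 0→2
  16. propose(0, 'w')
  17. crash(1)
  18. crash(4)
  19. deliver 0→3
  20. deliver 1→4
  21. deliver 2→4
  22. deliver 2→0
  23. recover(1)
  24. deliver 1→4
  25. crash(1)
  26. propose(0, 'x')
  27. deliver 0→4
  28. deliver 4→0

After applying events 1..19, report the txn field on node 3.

1

e1 propose(0,'w'): 0[coor,t=1,-]
e2 deliver 0→1: 1[part,t=1,-]
e3 deliver 1→0: ·
e4 deliver 0→4: 4[part,t=1,-]
e5 deliver 4→0: ·
e6 deliver 0→3: 3[part,t=1,-]
e7 deliver 3→0: ·
e8 deliver 0→2: 2[part,t=1,-]
e9 deliver 2→0: 0[coor,t=1,w]
e10 deliver 0→1: 1[part,t=1,w]
e11 deliver 1→2: ·
e12 deliver 0→2: 2[part,t=1,w]
e13 deliver 3→2: ·
e14 deliver 4→1: ·
e15 deliver 0→2: ·
e16 propose(0,'w'): 0[coor,t=2,w]
e17 crash(1): 1[✗part,t=1,w]
e18 crash(4): 4[✗part,t=1,-]
e19 deliver 0→3: 3[part,t=1,w]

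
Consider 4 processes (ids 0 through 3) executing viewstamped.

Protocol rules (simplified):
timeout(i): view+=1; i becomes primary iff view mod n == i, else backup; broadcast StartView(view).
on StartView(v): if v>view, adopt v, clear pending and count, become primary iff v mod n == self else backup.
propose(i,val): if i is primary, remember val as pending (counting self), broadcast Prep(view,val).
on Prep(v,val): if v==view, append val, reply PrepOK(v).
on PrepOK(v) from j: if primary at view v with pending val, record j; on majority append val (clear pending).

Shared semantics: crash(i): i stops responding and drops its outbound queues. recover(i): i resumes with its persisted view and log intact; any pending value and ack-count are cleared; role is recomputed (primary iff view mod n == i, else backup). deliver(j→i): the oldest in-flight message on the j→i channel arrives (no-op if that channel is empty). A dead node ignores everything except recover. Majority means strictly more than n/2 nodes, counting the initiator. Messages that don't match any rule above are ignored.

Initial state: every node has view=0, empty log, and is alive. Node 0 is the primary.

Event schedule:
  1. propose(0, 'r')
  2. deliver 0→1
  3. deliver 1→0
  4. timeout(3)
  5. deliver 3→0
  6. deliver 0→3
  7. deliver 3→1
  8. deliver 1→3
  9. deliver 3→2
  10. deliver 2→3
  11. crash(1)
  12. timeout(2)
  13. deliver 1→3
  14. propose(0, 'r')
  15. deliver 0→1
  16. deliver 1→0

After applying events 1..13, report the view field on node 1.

1. propose(0,'r'):  nop
2. deliver 0→1:  <1:back v0 r>
3. deliver 1→0:  nop
4. timeout(3):  <3:back v1 ->
5. deliver 3→0:  <0:back v1 ->
6. deliver 0→3:  nop
7. deliver 3→1:  <1:prim v1 r>
8. deliver 1→3:  nop
9. deliver 3→2:  <2:back v1 ->
10. deliver 2→3:  nop
11. crash(1):  <1:✗prim v1 r>
12. timeout(2):  <2:prim v2 ->
13. deliver 1→3:  nop

1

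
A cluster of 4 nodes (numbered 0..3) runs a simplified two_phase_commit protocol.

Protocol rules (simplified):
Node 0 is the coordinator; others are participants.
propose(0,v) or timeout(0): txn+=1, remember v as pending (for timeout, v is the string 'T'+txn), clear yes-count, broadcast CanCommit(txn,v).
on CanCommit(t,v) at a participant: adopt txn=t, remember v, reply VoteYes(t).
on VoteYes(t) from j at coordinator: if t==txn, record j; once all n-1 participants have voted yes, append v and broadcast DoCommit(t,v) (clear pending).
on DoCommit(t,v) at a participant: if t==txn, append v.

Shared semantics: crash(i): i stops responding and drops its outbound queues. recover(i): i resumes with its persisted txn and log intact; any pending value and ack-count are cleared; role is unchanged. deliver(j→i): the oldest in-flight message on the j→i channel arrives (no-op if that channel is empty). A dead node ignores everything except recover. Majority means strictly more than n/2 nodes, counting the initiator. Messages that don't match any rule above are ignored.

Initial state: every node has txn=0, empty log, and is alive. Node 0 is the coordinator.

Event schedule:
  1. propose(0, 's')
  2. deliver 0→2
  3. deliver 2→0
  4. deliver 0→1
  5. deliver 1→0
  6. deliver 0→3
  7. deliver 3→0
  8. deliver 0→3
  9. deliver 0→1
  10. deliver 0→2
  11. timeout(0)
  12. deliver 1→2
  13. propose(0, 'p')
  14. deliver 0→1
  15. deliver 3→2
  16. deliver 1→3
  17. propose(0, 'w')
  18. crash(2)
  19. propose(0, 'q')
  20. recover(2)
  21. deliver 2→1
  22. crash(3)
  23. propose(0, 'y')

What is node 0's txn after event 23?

after 1 — propose(0,'s'): n0:coor/t1/[-]
after 2 — deliver 0→2: n2:part/t1/[-]
after 3 — deliver 2→0: ·
after 4 — deliver 0→1: n1:part/t1/[-]
after 5 — deliver 1→0: ·
after 6 — deliver 0→3: n3:part/t1/[-]
after 7 — deliver 3→0: n0:coor/t1/[s]
after 8 — deliver 0→3: n3:part/t1/[s]
after 9 — deliver 0→1: n1:part/t1/[s]
after 10 — deliver 0→2: n2:part/t1/[s]
after 11 — timeout(0): n0:coor/t2/[s]
after 12 — deliver 1→2: ·
after 13 — propose(0,'p'): n0:coor/t3/[s]
after 14 — deliver 0→1: n1:part/t2/[s]
after 15 — deliver 3→2: ·
after 16 — deliver 1→3: ·
after 17 — propose(0,'w'): n0:coor/t4/[s]
after 18 — crash(2): n2:✗part/t1/[s]
after 19 — propose(0,'q'): n0:coor/t5/[s]
after 20 — recover(2): n2:part/t1/[s]
after 21 — deliver 2→1: ·
after 22 — crash(3): n3:✗part/t1/[s]
after 23 — propose(0,'y'): n0:coor/t6/[s]

6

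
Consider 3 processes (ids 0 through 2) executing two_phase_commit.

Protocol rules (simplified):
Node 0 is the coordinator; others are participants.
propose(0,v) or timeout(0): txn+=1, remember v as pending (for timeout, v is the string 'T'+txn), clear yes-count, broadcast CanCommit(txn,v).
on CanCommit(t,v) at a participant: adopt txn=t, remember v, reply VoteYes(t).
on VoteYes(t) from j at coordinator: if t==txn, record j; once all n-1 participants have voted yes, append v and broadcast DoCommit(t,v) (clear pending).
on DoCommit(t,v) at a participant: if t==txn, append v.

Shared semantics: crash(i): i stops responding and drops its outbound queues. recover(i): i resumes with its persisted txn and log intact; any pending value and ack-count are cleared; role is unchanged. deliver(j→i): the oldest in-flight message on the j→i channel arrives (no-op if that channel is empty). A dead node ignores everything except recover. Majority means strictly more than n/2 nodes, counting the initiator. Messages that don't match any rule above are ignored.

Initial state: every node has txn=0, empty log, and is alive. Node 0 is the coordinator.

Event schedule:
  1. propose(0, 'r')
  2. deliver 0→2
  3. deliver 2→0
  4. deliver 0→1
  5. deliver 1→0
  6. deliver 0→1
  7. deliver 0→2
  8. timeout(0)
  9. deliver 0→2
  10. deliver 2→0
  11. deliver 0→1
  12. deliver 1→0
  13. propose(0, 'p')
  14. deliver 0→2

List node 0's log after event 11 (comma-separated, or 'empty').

r

step 1 propose(0,'r'): 0={coor,t=1,log=-}
step 2 deliver 0→2: 2={part,t=1,log=-}
step 3 deliver 2→0: —
step 4 deliver 0→1: 1={part,t=1,log=-}
step 5 deliver 1→0: 0={coor,t=1,log=r}
step 6 deliver 0→1: 1={part,t=1,log=r}
step 7 deliver 0→2: 2={part,t=1,log=r}
step 8 timeout(0): 0={coor,t=2,log=r}
step 9 deliver 0→2: 2={part,t=2,log=r}
step 10 deliver 2→0: —
step 11 deliver 0→1: 1={part,t=2,log=r}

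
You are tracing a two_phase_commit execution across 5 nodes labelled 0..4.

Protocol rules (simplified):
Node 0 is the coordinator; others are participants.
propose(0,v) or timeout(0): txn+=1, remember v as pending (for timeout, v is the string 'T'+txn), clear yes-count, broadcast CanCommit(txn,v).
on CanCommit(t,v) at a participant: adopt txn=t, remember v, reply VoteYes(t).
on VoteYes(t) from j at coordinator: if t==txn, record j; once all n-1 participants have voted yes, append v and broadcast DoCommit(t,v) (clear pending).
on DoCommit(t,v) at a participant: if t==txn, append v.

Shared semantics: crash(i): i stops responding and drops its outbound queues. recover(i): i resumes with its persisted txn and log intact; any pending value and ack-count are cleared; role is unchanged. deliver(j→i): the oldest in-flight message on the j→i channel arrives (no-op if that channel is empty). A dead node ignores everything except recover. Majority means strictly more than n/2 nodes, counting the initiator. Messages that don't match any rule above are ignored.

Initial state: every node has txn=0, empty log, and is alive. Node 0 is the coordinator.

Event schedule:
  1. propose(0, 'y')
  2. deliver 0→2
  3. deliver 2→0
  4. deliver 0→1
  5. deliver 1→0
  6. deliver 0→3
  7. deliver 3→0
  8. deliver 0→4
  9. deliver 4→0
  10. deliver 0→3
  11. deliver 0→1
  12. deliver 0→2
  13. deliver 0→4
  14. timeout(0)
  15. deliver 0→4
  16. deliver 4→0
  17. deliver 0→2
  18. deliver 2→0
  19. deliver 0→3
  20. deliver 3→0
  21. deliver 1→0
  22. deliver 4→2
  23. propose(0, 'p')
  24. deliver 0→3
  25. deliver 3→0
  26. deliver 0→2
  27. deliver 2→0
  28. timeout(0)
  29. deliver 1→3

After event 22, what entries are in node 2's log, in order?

y

[1] propose(0,'y') → N0(coor t1 [-])
[2] deliver 0→2 → N2(part t1 [-])
[3] deliver 2→0 → ∅
[4] deliver 0→1 → N1(part t1 [-])
[5] deliver 1→0 → ∅
[6] deliver 0→3 → N3(part t1 [-])
[7] deliver 3→0 → ∅
[8] deliver 0→4 → N4(part t1 [-])
[9] deliver 4→0 → N0(coor t1 [y])
[10] deliver 0→3 → N3(part t1 [y])
[11] deliver 0→1 → N1(part t1 [y])
[12] deliver 0→2 → N2(part t1 [y])
[13] deliver 0→4 → N4(part t1 [y])
[14] timeout(0) → N0(coor t2 [y])
[15] deliver 0→4 → N4(part t2 [y])
[16] deliver 4→0 → ∅
[17] deliver 0→2 → N2(part t2 [y])
[18] deliver 2→0 → ∅
[19] deliver 0→3 → N3(part t2 [y])
[20] deliver 3→0 → ∅
[21] deliver 1→0 → ∅
[22] deliver 4→2 → ∅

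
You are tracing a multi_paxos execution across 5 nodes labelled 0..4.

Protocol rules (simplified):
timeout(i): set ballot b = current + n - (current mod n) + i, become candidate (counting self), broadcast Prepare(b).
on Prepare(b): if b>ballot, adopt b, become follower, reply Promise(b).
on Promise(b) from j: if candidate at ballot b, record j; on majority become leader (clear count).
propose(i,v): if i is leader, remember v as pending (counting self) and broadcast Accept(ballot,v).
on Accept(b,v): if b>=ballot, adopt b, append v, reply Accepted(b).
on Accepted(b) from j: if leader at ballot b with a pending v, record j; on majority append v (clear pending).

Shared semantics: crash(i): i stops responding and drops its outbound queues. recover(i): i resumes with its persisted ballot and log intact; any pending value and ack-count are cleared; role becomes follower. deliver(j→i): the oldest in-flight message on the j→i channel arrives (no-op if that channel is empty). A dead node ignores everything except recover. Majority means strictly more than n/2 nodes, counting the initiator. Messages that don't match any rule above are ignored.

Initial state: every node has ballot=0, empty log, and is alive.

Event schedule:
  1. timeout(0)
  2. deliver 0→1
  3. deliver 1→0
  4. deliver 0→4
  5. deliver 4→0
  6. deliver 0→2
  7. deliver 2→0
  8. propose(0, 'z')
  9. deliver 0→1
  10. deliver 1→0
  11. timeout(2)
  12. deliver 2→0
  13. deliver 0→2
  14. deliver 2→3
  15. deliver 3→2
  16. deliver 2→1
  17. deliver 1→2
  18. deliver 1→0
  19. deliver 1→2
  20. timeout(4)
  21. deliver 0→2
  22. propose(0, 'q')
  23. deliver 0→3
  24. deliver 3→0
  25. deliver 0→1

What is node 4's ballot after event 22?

e1 timeout(0): 0[cand,b=5,-]
e2 deliver 0→1: 1[foll,b=5,-]
e3 deliver 1→0: ·
e4 deliver 0→4: 4[foll,b=5,-]
e5 deliver 4→0: 0[lead,b=5,-]
e6 deliver 0→2: 2[foll,b=5,-]
e7 deliver 2→0: ·
e8 propose(0,'z'): ·
e9 deliver 0→1: 1[foll,b=5,z]
e10 deliver 1→0: ·
e11 timeout(2): 2[cand,b=12,-]
e12 deliver 2→0: 0[foll,b=12,-]
e13 deliver 0→2: ·
e14 deliver 2→3: 3[foll,b=12,-]
e15 deliver 3→2: ·
e16 deliver 2→1: 1[foll,b=12,z]
e17 deliver 1→2: 2[lead,b=12,-]
e18 deliver 1→0: ·
e19 deliver 1→2: ·
e20 timeout(4): 4[cand,b=14,-]
e21 deliver 0→2: ·
e22 propose(0,'q'): ·

14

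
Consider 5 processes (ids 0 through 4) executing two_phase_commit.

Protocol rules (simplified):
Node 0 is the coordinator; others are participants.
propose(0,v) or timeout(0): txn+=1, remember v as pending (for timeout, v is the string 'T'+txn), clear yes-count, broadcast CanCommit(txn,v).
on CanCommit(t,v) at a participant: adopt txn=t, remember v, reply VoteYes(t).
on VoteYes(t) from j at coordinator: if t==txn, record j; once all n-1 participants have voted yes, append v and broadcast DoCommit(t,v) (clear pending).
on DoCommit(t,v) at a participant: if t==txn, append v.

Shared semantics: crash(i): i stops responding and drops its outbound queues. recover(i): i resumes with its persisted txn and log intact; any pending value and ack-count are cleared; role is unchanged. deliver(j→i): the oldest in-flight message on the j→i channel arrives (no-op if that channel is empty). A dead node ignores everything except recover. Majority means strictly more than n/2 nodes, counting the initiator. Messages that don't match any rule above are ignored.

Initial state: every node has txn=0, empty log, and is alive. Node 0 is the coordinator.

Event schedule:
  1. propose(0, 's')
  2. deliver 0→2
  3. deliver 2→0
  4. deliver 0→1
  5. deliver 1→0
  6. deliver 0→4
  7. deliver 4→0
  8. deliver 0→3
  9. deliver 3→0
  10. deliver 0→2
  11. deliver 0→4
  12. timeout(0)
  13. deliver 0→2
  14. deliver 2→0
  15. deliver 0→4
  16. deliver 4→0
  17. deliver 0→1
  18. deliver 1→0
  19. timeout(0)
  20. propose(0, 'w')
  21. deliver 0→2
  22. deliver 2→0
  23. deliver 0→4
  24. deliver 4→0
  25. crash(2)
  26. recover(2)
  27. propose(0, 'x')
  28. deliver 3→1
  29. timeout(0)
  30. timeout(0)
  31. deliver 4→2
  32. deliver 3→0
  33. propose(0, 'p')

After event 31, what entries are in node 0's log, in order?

s

e1 propose(0,'s'): 0[coor,t=1,-]
e2 deliver 0→2: 2[part,t=1,-]
e3 deliver 2→0: ·
e4 deliver 0→1: 1[part,t=1,-]
e5 deliver 1→0: ·
e6 deliver 0→4: 4[part,t=1,-]
e7 deliver 4→0: ·
e8 deliver 0→3: 3[part,t=1,-]
e9 deliver 3→0: 0[coor,t=1,s]
e10 deliver 0→2: 2[part,t=1,s]
e11 deliver 0→4: 4[part,t=1,s]
e12 timeout(0): 0[coor,t=2,s]
e13 deliver 0→2: 2[part,t=2,s]
e14 deliver 2→0: ·
e15 deliver 0→4: 4[part,t=2,s]
e16 deliver 4→0: ·
e17 deliver 0→1: 1[part,t=1,s]
e18 deliver 1→0: ·
e19 timeout(0): 0[coor,t=3,s]
e20 propose(0,'w'): 0[coor,t=4,s]
e21 deliver 0→2: 2[part,t=3,s]
e22 deliver 2→0: ·
e23 deliver 0→4: 4[part,t=3,s]
e24 deliver 4→0: ·
e25 crash(2): 2[✗part,t=3,s]
e26 recover(2): 2[part,t=3,s]
e27 propose(0,'x'): 0[coor,t=5,s]
e28 deliver 3→1: ·
e29 timeout(0): 0[coor,t=6,s]
e30 timeout(0): 0[coor,t=7,s]
e31 deliver 4→2: ·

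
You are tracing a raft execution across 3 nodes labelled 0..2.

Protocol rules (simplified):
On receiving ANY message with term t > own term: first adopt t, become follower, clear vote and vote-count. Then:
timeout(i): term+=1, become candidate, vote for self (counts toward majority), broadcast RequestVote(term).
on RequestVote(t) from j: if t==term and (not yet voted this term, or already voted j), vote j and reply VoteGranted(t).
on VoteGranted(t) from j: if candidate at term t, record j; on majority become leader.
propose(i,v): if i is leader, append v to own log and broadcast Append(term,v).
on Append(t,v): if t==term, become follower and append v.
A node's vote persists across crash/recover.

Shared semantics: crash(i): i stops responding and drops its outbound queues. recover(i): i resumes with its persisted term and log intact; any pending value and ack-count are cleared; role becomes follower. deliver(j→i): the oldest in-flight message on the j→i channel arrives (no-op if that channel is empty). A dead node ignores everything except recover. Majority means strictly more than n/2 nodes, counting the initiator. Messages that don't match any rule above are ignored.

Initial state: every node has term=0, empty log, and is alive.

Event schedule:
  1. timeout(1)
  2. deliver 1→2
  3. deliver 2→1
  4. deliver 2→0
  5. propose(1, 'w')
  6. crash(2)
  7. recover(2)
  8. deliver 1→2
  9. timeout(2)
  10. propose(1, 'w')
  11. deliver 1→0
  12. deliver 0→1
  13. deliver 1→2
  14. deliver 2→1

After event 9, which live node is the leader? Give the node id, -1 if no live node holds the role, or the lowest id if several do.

1. timeout(1):  <1:cand t1 ->
2. deliver 1→2:  <2:foll t1 ->
3. deliver 2→1:  <1:lead t1 ->
4. deliver 2→0:  nop
5. propose(1,'w'):  <1:lead t1 w>
6. crash(2):  <2:✗foll t1 ->
7. recover(2):  <2:foll t1 ->
8. deliver 1→2:  <2:foll t1 w>
9. timeout(2):  <2:cand t2 w>

1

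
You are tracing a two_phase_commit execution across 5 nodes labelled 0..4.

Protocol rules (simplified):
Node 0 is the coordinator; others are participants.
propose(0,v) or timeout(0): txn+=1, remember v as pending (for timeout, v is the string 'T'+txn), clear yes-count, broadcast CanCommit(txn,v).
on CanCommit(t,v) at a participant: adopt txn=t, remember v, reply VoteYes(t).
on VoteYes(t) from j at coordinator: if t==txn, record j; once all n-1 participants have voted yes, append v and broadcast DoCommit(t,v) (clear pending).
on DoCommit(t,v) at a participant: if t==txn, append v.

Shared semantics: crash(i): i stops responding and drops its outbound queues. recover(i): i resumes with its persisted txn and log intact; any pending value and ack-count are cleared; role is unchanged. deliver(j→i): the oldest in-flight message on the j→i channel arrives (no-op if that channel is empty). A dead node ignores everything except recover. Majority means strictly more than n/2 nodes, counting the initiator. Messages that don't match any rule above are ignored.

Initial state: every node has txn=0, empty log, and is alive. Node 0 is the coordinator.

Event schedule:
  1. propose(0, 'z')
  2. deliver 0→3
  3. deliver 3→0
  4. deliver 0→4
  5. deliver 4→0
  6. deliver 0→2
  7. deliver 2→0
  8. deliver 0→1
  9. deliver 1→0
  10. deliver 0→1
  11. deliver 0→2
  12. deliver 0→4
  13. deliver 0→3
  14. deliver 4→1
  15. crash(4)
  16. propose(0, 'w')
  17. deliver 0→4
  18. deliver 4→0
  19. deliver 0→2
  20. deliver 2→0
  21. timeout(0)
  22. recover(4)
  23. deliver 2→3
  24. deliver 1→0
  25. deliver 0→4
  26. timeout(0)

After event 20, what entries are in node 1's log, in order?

after 1 — propose(0,'z'): n0:coor/t1/[-]
after 2 — deliver 0→3: n3:part/t1/[-]
after 3 — deliver 3→0: ·
after 4 — deliver 0→4: n4:part/t1/[-]
after 5 — deliver 4→0: ·
after 6 — deliver 0→2: n2:part/t1/[-]
after 7 — deliver 2→0: ·
after 8 — deliver 0→1: n1:part/t1/[-]
after 9 — deliver 1→0: n0:coor/t1/[z]
after 10 — deliver 0→1: n1:part/t1/[z]
after 11 — deliver 0→2: n2:part/t1/[z]
after 12 — deliver 0→4: n4:part/t1/[z]
after 13 — deliver 0→3: n3:part/t1/[z]
after 14 — deliver 4→1: ·
after 15 — crash(4): n4:✗part/t1/[z]
after 16 — propose(0,'w'): n0:coor/t2/[z]
after 17 — deliver 0→4: ·
after 18 — deliver 4→0: ·
after 19 — deliver 0→2: n2:part/t2/[z]
after 20 — deliver 2→0: ·

z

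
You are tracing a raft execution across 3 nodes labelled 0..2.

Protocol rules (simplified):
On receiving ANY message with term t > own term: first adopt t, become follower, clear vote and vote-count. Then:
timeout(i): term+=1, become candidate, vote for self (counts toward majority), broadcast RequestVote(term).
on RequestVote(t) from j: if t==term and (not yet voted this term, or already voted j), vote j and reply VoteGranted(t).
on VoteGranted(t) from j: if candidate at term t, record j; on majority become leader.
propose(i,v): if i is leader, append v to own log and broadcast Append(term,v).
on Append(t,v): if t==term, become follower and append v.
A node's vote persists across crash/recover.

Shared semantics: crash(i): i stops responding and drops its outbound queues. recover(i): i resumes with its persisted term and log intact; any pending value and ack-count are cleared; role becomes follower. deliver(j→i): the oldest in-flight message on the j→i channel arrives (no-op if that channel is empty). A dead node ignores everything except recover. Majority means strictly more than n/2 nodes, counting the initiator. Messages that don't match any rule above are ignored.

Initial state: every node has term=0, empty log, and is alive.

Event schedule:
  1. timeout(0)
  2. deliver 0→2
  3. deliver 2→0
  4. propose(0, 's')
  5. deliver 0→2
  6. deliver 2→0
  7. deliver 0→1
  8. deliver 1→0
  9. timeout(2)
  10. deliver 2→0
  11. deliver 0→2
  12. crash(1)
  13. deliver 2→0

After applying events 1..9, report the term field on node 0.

1

[1] timeout(0) → N0(cand t1 [-])
[2] deliver 0→2 → N2(foll t1 [-])
[3] deliver 2→0 → N0(lead t1 [-])
[4] propose(0,'s') → N0(lead t1 [s])
[5] deliver 0→2 → N2(foll t1 [s])
[6] deliver 2→0 → ∅
[7] deliver 0→1 → N1(foll t1 [-])
[8] deliver 1→0 → ∅
[9] timeout(2) → N2(cand t2 [s])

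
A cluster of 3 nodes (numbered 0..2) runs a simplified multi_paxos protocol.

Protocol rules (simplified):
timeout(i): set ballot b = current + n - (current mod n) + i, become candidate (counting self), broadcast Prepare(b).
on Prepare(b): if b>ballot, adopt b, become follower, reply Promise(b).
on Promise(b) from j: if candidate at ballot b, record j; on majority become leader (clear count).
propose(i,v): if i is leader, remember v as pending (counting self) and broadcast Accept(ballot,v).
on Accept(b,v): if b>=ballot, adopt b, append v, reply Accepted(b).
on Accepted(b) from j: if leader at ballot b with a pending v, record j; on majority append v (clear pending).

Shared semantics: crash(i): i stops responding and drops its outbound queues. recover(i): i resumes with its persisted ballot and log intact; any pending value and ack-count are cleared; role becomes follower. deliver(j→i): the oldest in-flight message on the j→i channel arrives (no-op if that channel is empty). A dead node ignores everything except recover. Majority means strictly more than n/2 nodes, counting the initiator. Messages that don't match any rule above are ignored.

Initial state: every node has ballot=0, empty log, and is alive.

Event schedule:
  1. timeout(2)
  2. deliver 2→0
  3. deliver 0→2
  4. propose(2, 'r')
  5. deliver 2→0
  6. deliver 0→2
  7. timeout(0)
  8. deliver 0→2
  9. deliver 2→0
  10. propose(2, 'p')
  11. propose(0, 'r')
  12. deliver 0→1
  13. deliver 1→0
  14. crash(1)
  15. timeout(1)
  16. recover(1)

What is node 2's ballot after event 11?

after 1 — timeout(2): n2:cand/b5/[-]
after 2 — deliver 2→0: n0:foll/b5/[-]
after 3 — deliver 0→2: n2:lead/b5/[-]
after 4 — propose(2,'r'): ·
after 5 — deliver 2→0: n0:foll/b5/[r]
after 6 — deliver 0→2: n2:lead/b5/[r]
after 7 — timeout(0): n0:cand/b6/[r]
after 8 — deliver 0→2: n2:foll/b6/[r]
after 9 — deliver 2→0: n0:lead/b6/[r]
after 10 — propose(2,'p'): ·
after 11 — propose(0,'r'): ·

6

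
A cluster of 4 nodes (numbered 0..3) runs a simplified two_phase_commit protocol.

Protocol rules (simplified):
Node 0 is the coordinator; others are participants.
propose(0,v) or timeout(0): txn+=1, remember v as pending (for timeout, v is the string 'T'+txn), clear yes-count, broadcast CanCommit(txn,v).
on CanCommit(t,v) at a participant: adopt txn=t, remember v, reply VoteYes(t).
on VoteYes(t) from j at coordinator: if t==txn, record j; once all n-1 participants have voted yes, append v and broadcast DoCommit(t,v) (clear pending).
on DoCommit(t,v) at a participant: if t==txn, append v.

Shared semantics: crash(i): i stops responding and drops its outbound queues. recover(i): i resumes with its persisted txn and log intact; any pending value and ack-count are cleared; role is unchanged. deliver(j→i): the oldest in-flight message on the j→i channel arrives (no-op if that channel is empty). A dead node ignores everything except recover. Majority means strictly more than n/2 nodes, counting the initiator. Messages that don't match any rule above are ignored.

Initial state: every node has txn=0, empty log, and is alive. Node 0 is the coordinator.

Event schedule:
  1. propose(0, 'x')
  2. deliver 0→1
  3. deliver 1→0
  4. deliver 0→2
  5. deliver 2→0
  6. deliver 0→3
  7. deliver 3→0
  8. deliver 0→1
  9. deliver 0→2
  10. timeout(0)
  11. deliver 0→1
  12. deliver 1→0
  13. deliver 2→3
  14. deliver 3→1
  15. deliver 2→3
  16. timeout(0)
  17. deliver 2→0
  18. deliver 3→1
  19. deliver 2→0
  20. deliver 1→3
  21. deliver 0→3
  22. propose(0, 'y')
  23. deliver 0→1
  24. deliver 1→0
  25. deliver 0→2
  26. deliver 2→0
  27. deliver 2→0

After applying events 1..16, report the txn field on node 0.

step 1 propose(0,'x'): 0={coor,t=1,log=-}
step 2 deliver 0→1: 1={part,t=1,log=-}
step 3 deliver 1→0: —
step 4 deliver 0→2: 2={part,t=1,log=-}
step 5 deliver 2→0: —
step 6 deliver 0→3: 3={part,t=1,log=-}
step 7 deliver 3→0: 0={coor,t=1,log=x}
step 8 deliver 0→1: 1={part,t=1,log=x}
step 9 deliver 0→2: 2={part,t=1,log=x}
step 10 timeout(0): 0={coor,t=2,log=x}
step 11 deliver 0→1: 1={part,t=2,log=x}
step 12 deliver 1→0: —
step 13 deliver 2→3: —
step 14 deliver 3→1: —
step 15 deliver 2→3: —
step 16 timeout(0): 0={coor,t=3,log=x}

3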